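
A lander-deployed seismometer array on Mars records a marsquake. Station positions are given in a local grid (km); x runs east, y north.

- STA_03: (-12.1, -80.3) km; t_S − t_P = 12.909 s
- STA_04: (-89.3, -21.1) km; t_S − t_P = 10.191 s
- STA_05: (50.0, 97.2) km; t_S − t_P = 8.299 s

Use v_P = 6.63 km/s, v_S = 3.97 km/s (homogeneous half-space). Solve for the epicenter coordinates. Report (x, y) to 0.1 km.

-15.3 km east, 47.4 km north

Distance from S−P lag: d = Δt · v_P v_S / (v_P − v_S) = Δt · (6.63·3.97)/(6.63−3.97) ≈ 9.8952·Δt.
So d_STA_03 = 127.74, d_STA_04 = 100.84, d_STA_05 = 82.12 km.
Circle about each station: (x + 12.1)² + (y + 80.3)² = 127.74²; (x + 89.3)² + (y + 21.1)² = 100.84²; (x − 50.0)² + (y − 97.2)² = 82.12².
Subtracting the STA_03 equation from the STA_04 and STA_05 equations removes the quadratic terms:
-154.4 x + 118.4 y = 7974.00
124.2 x + 355.0 y = 14927.15
Solving the 2×2 system: x ≈ -15.3, y ≈ 47.4 km.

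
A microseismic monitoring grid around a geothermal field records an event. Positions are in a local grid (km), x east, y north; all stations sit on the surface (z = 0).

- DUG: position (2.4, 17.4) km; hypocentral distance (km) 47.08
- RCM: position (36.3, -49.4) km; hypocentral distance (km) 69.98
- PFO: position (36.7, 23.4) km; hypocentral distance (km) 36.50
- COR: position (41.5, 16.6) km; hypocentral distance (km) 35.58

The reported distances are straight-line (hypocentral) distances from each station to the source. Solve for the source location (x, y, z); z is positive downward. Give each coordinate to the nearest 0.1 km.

Each station gives a sphere (x−x_i)² + (y−y_i)² + z² = d_i² (stations at z=0).
Subtracting the DUG sphere from RCM and PFO: z² cancels, leaving linear equations in x and y:
67.8 x − 133.6 y = 768.86
68.6 x + 12.0 y = 2470.21
Solving: x ≈ 33.997, y ≈ 11.498 km (keep extra digits for the depth step; rounded: 34.0, 11.5).
Then from the DUG sphere: z² = 47.08² − (x − 2.4)² − (y − 17.4)² with x = 33.997, y = 11.498, so z ≈ 34.399 ≈ 34.4 km.

x ≈ 34.0 km, y ≈ 11.5 km, depth ≈ 34.4 km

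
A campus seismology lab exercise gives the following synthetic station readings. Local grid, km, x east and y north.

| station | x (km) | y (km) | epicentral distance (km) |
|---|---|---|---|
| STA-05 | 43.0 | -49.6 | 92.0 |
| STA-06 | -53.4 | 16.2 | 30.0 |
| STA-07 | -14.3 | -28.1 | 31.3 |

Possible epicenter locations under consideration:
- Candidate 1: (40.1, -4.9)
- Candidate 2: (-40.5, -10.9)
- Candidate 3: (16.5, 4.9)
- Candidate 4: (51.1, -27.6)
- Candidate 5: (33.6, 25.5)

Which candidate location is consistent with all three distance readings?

For each candidate, compare |candidate − station| to the reported distance:
Candidate 1: residuals STA-05 47.2, STA-06 65.9, STA-07 27.8 → max 65.9 km
Candidate 2: residuals STA-05 0.0, STA-06 0.0, STA-07 0.0 → max 0.0 km
Candidate 3: residuals STA-05 31.4, STA-06 40.8, STA-07 13.8 → max 40.8 km
Candidate 4: residuals STA-05 68.6, STA-06 83.3, STA-07 34.1 → max 83.3 km
Candidate 5: residuals STA-05 16.3, STA-06 57.5, STA-07 40.6 → max 57.5 km
Only Candidate 2 has all residuals ≈ 0.

Candidate 2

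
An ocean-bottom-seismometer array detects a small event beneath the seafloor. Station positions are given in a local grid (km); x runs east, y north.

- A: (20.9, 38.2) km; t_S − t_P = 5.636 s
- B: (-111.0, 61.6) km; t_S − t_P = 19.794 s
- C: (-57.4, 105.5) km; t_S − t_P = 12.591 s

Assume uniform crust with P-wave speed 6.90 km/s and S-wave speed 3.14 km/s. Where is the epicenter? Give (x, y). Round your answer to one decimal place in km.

Distance from S−P lag: d = Δt · v_P v_S / (v_P − v_S) = Δt · (6.90·3.14)/(6.90−3.14) ≈ 5.7622·Δt.
So d_A = 32.48, d_B = 114.06, d_C = 72.55 km.
Circle about each station: (x − 20.9)² + (y − 38.2)² = 32.48²; (x + 111.0)² + (y − 61.6)² = 114.06²; (x + 57.4)² + (y − 105.5)² = 72.55².
Subtracting the A equation from the B and C equations removes the quadratic terms:
-263.8 x + 46.8 y = 2264.78
-156.6 x + 134.6 y = 8320.41
Solving the 2×2 system: x ≈ 3.0, y ≈ 65.3 km.

x ≈ 3.0 km, y ≈ 65.3 km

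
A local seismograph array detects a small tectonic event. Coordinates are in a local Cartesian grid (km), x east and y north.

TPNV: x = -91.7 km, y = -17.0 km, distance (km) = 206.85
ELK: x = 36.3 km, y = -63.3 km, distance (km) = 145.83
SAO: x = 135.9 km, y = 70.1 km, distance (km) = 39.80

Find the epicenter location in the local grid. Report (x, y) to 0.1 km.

Circle about each station: (x + 91.7)² + (y + 17.0)² = 206.85²; (x − 36.3)² + (y + 63.3)² = 145.83²; (x − 135.9)² + (y − 70.1)² = 39.80².
Subtracting the TPNV equation from the ELK and SAO equations removes the quadratic terms:
256.0 x − 92.6 y = 18147.22
455.2 x + 174.2 y = 55887.81
Solving the 2×2 system: x ≈ 96.1, y ≈ 69.7 km.

(96.1, 69.7)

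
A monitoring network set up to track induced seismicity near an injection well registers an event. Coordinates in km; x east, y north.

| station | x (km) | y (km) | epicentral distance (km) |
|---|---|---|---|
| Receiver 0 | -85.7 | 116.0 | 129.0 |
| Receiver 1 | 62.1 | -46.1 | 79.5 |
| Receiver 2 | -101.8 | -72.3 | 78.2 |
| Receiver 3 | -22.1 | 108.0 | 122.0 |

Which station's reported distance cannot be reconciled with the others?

Solve using three stations at a time. Using Receiver 0, Receiver 2, Receiver 3 (subtract circle equations pairwise → linear system) gives (x, y) ≈ (-55.4, -9.4).
Distances from that point to each station vs reported:
  Receiver 0: calculated 129.0 vs reported 129.0 → residual 0.0 km
  Receiver 1: calculated 123.1 vs reported 79.5 → residual 43.6 km
  Receiver 2: calculated 78.2 vs reported 78.2 → residual 0.0 km
  Receiver 3: calculated 122.0 vs reported 122.0 → residual 0.0 km
Receiver 0, Receiver 2, Receiver 3 are mutually consistent (residuals ≈ 0); Receiver 1 is off by 43.6 km.

Receiver 1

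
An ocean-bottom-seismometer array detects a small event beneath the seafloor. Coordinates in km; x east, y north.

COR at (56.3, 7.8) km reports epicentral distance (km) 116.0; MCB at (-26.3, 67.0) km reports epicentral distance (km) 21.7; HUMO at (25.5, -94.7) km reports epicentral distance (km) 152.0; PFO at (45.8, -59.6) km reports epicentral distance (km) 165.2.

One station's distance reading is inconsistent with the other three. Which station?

Solve using three stations at a time. Using COR, MCB, PFO (subtract circle equations pairwise → linear system) gives (x, y) ≈ (-26.7, 88.9).
Distances from that point to each station vs reported:
  COR: calculated 116.0 vs reported 116.0 → residual 0.0 km
  MCB: calculated 21.9 vs reported 21.7 → residual 0.2 km
  HUMO: calculated 190.8 vs reported 152.0 → residual 38.8 km
  PFO: calculated 165.2 vs reported 165.2 → residual 0.0 km
COR, MCB, PFO are mutually consistent (residuals ≈ 0); HUMO is off by 38.8 km.

HUMO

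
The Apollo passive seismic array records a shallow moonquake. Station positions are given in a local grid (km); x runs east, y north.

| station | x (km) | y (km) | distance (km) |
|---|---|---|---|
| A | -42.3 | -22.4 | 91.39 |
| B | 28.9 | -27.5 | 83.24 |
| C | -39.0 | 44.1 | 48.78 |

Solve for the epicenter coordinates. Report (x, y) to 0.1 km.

8.9 km east, 53.3 km north

Circle about each station: (x + 42.3)² + (y + 22.4)² = 91.39²; (x − 28.9)² + (y + 27.5)² = 83.24²; (x + 39.0)² + (y − 44.1)² = 48.78².
Subtracting the A equation from the B and C equations removes the quadratic terms:
142.4 x − 10.2 y = 723.64
6.6 x + 133.0 y = 7147.40
Solving the 2×2 system: x ≈ 8.9, y ≈ 53.3 km.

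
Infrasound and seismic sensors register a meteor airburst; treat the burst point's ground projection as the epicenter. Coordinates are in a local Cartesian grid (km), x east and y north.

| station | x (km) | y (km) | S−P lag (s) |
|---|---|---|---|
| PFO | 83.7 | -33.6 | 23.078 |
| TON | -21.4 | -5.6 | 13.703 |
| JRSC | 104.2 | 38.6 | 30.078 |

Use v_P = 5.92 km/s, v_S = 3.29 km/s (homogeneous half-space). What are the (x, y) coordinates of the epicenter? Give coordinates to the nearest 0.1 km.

Distance from S−P lag: d = Δt · v_P v_S / (v_P − v_S) = Δt · (5.92·3.29)/(5.92−3.29) ≈ 7.4056·Δt.
So d_PFO = 170.91, d_TON = 101.48, d_JRSC = 222.75 km.
Circle about each station: (x − 83.7)² + (y + 33.6)² = 170.91²; (x + 21.4)² + (y + 5.6)² = 101.48²; (x − 104.2)² + (y − 38.6)² = 222.75².
Subtracting the PFO equation from the TON and JRSC equations removes the quadratic terms:
-210.2 x + 56.0 y = 11266.71
41.0 x + 144.4 y = -16194.38
Solving the 2×2 system: x ≈ -77.6, y ≈ -90.1 km.

x ≈ -77.6 km, y ≈ -90.1 km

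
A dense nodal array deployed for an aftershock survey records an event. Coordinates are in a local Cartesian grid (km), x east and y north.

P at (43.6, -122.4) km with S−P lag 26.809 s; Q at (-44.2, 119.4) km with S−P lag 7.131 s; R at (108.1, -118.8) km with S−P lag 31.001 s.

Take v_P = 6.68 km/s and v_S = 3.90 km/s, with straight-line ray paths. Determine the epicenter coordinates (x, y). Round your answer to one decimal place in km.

Distance from S−P lag: d = Δt · v_P v_S / (v_P − v_S) = Δt · (6.68·3.90)/(6.68−3.90) ≈ 9.3712·Δt.
So d_P = 251.23, d_Q = 66.83, d_R = 290.52 km.
Circle about each station: (x − 43.6)² + (y + 122.4)² = 251.23²; (x + 44.2)² + (y − 119.4)² = 66.83²; (x − 108.1)² + (y + 118.8)² = 290.52².
Subtracting pairs of circle equations eliminates x²+y² and gives linear equations (the radical axes):
-175.6 x + 483.6 y = 57977.54
129.0 x + 7.2 y = -12369.03
Solving the 2×2 system: x ≈ -100.5, y ≈ 83.4 km.

x ≈ -100.5 km, y ≈ 83.4 km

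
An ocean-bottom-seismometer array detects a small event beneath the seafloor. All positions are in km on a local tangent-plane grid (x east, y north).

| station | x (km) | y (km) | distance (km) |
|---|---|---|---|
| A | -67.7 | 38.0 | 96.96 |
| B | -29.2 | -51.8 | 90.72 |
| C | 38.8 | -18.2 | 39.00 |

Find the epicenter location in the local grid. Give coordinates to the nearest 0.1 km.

(27.4, 19.1)

Circle about each station: (x + 67.7)² + (y − 38.0)² = 96.96²; (x + 29.2)² + (y + 51.8)² = 90.72²; (x − 38.8)² + (y + 18.2)² = 39.00².
Subtracting the A equation from the B and C equations removes the quadratic terms:
77.0 x − 179.6 y = -1320.29
213.0 x − 112.4 y = 3689.63
Solving the 2×2 system: x ≈ 27.4, y ≈ 19.1 km.
Check against A (with the unrounded x, y): √((x + 67.7)²+(y − 38.0)²) = 96.96 ≈ 96.96 km. ✓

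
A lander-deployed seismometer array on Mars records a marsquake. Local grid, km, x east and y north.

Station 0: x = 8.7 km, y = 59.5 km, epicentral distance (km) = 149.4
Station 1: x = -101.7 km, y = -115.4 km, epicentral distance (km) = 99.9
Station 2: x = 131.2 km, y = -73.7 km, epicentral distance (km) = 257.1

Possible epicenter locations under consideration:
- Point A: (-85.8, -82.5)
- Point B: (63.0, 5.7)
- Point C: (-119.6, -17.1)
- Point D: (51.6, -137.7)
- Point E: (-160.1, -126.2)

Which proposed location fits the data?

For each candidate, compare |candidate − station| to the reported distance:
Point A: residuals Station 0 21.2, Station 1 63.4, Station 2 39.9 → max 63.4 km
Point B: residuals Station 0 73.0, Station 1 104.5, Station 2 152.4 → max 152.4 km
Point C: residuals Station 0 0.0, Station 1 0.0, Station 2 0.0 → max 0.0 km
Point D: residuals Station 0 52.4, Station 1 55.0, Station 2 155.0 → max 155.0 km
Point E: residuals Station 0 101.6, Station 1 40.5, Station 2 38.9 → max 101.6 km
Only Point C has all residuals ≈ 0.

Point C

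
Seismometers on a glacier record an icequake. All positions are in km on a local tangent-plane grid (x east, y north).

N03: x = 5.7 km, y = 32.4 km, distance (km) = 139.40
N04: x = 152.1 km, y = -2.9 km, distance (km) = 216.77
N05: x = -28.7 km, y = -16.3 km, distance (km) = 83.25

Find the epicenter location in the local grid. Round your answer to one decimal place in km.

x ≈ -42.5 km, y ≈ -98.4 km

Circle about each station: (x − 5.7)² + (y − 32.4)² = 139.40²; (x − 152.1)² + (y + 2.9)² = 216.77²; (x + 28.7)² + (y + 16.3)² = 83.25².
Subtracting the N03 equation from the N04 and N05 equations removes the quadratic terms:
292.8 x − 70.6 y = -5496.30
-68.8 x − 97.4 y = 12508.93
Solving the 2×2 system: x ≈ -42.5, y ≈ -98.4 km.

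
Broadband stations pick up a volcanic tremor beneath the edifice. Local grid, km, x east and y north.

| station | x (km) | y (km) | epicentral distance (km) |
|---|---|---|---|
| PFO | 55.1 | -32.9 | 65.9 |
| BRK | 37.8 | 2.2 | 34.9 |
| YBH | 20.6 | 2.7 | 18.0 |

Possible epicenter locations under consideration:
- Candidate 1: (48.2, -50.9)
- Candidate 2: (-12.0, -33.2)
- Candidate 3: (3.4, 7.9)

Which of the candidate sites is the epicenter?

For each candidate, compare |candidate − station| to the reported distance:
Candidate 1: residuals PFO 46.6, BRK 19.2, YBH 42.3 → max 46.6 km
Candidate 2: residuals PFO 1.2, BRK 26.2, YBH 30.5 → max 30.5 km
Candidate 3: residuals PFO 0.0, BRK 0.0, YBH 0.0 → max 0.0 km
Only Candidate 3 has all residuals ≈ 0.

Candidate 3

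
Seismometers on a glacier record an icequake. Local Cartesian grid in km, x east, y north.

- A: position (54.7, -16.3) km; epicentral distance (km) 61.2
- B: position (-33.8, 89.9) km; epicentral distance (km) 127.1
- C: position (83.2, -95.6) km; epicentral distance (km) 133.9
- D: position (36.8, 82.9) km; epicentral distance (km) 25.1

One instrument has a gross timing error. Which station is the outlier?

D

Solve using three stations at a time. Using A, B, C (subtract circle equations pairwise → linear system) gives (x, y) ≈ (82.4, 38.3).
Distances from that point to each station vs reported:
  A: calculated 61.2 vs reported 61.2 → residual 0.0 km
  B: calculated 127.1 vs reported 127.1 → residual 0.0 km
  C: calculated 133.9 vs reported 133.9 → residual 0.0 km
  D: calculated 63.8 vs reported 25.1 → residual 38.7 km
A, B, C are mutually consistent (residuals ≈ 0); D is off by 38.7 km.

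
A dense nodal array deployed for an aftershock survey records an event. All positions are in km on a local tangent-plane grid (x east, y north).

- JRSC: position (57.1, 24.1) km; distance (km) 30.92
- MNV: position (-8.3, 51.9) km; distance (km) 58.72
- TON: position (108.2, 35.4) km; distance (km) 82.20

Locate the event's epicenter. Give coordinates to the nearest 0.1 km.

x ≈ 30.7 km, y ≈ 8.0 km

Circle about each station: (x − 57.1)² + (y − 24.1)² = 30.92²; (x + 8.3)² + (y − 51.9)² = 58.72²; (x − 108.2)² + (y − 35.4)² = 82.20².
Subtracting the JRSC equation from the MNV and TON equations removes the quadratic terms:
-130.8 x + 55.6 y = -3570.71
102.2 x + 22.6 y = 3318.39
Solving the 2×2 system: x ≈ 30.7, y ≈ 8.0 km.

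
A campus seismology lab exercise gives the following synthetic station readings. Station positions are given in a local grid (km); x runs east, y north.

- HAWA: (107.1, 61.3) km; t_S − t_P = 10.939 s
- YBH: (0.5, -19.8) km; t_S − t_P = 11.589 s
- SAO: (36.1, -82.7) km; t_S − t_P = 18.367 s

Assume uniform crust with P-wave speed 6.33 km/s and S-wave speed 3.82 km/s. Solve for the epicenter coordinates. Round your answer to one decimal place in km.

(6.2, 91.7)

Distance from S−P lag: d = Δt · v_P v_S / (v_P − v_S) = Δt · (6.33·3.82)/(6.33−3.82) ≈ 9.6337·Δt.
So d_HAWA = 105.38, d_YBH = 111.65, d_SAO = 176.94 km.
Circle about each station: (x − 107.1)² + (y − 61.3)² = 105.38²; (x − 0.5)² + (y + 19.8)² = 111.65²; (x − 36.1)² + (y + 82.7)² = 176.94².
Subtracting pairs of circle equations eliminates x²+y² and gives linear equations (the radical axes):
-213.2 x − 162.2 y = -16196.59
-142.0 x − 288.0 y = -27288.42
Solving the 2×2 system: x ≈ 6.2, y ≈ 91.7 km.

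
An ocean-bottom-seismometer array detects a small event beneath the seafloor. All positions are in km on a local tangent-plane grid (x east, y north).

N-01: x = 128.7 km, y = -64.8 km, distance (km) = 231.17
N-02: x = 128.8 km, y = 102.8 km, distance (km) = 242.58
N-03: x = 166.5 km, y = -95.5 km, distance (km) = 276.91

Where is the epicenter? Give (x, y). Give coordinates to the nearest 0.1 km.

(-92.3, 3.0)

Circle about each station: (x − 128.7)² + (y + 64.8)² = 231.17²; (x − 128.8)² + (y − 102.8)² = 242.58²; (x − 166.5)² + (y + 95.5)² = 276.91².
Subtracting the N-01 equation from the N-02 and N-03 equations removes the quadratic terms:
0.2 x + 335.2 y = 989.06
75.6 x − 61.4 y = -7159.81
Solving the 2×2 system: x ≈ -92.3, y ≈ 3.0 km.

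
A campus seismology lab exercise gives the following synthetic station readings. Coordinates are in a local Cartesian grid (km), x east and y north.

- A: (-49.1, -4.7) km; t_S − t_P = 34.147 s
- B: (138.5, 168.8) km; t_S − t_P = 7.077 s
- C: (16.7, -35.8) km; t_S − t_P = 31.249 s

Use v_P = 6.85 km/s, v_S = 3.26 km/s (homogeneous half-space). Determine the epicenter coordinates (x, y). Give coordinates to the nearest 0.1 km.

Distance from S−P lag: d = Δt · v_P v_S / (v_P − v_S) = Δt · (6.85·3.26)/(6.85−3.26) ≈ 6.2203·Δt.
So d_A = 212.41, d_B = 44.02, d_C = 194.38 km.
Circle about each station: (x + 49.1)² + (y + 4.7)² = 212.41²; (x − 138.5)² + (y − 168.8)² = 44.02²; (x − 16.7)² + (y + 35.8)² = 194.38².
Subtracting pairs of circle equations eliminates x²+y² and gives linear equations (the radical axes):
375.2 x + 347.0 y = 88423.04
131.6 x − 62.2 y = 6462.05
Solving the 2×2 system: x ≈ 112.2, y ≈ 133.5 km.
Check against A (with the unrounded x, y): √((x + 49.1)²+(y + 4.7)²) = 212.41 ≈ 212.41 km. ✓

(112.2, 133.5)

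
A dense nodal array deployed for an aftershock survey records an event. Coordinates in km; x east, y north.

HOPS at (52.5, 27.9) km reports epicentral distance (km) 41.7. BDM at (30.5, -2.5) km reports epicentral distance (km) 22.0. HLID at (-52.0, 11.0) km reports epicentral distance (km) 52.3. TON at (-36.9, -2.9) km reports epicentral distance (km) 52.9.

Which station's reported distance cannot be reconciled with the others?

Solve using three stations at a time. Using HOPS, BDM, TON (subtract circle equations pairwise → linear system) gives (x, y) ≈ (13.9, 12.0).
Distances from that point to each station vs reported:
  HOPS: calculated 41.7 vs reported 41.7 → residual 0.0 km
  BDM: calculated 22.1 vs reported 22.0 → residual 0.1 km
  HLID: calculated 65.9 vs reported 52.3 → residual 13.6 km
  TON: calculated 52.9 vs reported 52.9 → residual 0.0 km
HOPS, BDM, TON are mutually consistent (residuals ≈ 0); HLID is off by 13.6 km.

HLID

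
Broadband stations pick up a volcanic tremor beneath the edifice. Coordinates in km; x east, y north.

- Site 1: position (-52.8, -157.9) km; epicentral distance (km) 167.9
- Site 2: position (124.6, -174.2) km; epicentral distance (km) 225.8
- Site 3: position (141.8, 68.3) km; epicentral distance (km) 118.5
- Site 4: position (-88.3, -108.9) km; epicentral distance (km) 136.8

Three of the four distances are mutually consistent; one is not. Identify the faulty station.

Site 3

Solve using three stations at a time. Using Site 1, Site 2, Site 4 (subtract circle equations pairwise → linear system) gives (x, y) ≈ (-12.6, 5.3).
Distances from that point to each station vs reported:
  Site 1: calculated 168.1 vs reported 167.9 → residual 0.2 km
  Site 2: calculated 225.9 vs reported 225.8 → residual 0.1 km
  Site 3: calculated 166.8 vs reported 118.5 → residual 48.3 km
  Site 4: calculated 137.0 vs reported 136.8 → residual 0.2 km
Site 1, Site 2, Site 4 are mutually consistent (residuals ≈ 0); Site 3 is off by 48.3 km.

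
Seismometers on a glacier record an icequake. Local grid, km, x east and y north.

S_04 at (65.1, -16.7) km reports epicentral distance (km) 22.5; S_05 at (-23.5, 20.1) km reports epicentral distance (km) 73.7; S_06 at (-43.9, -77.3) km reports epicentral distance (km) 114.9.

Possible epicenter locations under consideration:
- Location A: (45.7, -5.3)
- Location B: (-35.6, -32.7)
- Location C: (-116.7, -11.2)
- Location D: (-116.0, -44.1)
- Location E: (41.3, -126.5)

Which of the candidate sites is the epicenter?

Location A

For each candidate, compare |candidate − station| to the reported distance:
Location A: residuals S_04 0.0, S_05 0.0, S_06 0.0 → max 0.0 km
Location B: residuals S_04 79.5, S_05 19.5, S_06 69.5 → max 79.5 km
Location C: residuals S_04 159.4, S_05 24.6, S_06 16.6 → max 159.4 km
Location D: residuals S_04 160.7, S_05 38.9, S_06 35.5 → max 160.7 km
Location E: residuals S_04 89.8, S_05 86.6, S_06 16.5 → max 89.8 km
Only Location A has all residuals ≈ 0.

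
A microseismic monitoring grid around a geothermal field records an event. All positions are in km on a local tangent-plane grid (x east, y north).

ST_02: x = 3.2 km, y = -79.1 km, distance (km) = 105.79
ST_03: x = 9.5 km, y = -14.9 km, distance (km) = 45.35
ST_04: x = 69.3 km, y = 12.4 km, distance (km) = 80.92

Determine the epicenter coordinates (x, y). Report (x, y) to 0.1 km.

x ≈ -10.5 km, y ≈ 25.8 km

Circle about each station: (x − 3.2)² + (y + 79.1)² = 105.79²; (x − 9.5)² + (y + 14.9)² = 45.35²; (x − 69.3)² + (y − 12.4)² = 80.92².
Subtracting the ST_02 equation from the ST_03 and ST_04 equations removes the quadratic terms:
12.6 x + 128.4 y = 3180.11
132.2 x + 183.0 y = 3332.68
Solving the 2×2 system: x ≈ -10.5, y ≈ 25.8 km.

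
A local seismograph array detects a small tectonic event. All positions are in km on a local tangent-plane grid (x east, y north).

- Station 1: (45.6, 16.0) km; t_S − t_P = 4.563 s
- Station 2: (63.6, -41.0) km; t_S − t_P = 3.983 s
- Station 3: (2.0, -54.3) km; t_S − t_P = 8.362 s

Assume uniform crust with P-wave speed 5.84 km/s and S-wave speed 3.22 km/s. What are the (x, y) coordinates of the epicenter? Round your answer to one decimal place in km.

Distance from S−P lag: d = Δt · v_P v_S / (v_P − v_S) = Δt · (5.84·3.22)/(5.84−3.22) ≈ 7.1774·Δt.
So d_Station 1 = 32.75, d_Station 2 = 28.59, d_Station 3 = 60.02 km.
Circle about each station: (x − 45.6)² + (y − 16.0)² = 32.75²; (x − 63.6)² + (y + 41.0)² = 28.59²; (x − 2.0)² + (y + 54.3)² = 60.02².
Subtracting the Station 1 equation from the Station 2 and Station 3 equations removes the quadratic terms:
36.0 x − 114.0 y = 3645.77
-87.2 x − 140.6 y = -1912.71
Solving the 2×2 system: x ≈ 48.7, y ≈ -16.6 km.

(48.7, -16.6)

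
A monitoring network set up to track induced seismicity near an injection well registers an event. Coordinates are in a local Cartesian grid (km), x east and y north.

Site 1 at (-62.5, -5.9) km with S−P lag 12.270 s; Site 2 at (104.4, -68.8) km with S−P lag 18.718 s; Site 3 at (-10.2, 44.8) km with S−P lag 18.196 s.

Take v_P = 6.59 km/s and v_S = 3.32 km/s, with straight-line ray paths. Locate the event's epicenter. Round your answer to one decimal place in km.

Distance from S−P lag: d = Δt · v_P v_S / (v_P − v_S) = Δt · (6.59·3.32)/(6.59−3.32) ≈ 6.6908·Δt.
So d_Site 1 = 82.10, d_Site 2 = 125.24, d_Site 3 = 121.75 km.
Circle about each station: (x + 62.5)² + (y + 5.9)² = 82.10²; (x − 104.4)² + (y + 68.8)² = 125.24²; (x + 10.2)² + (y − 44.8)² = 121.75².
Subtracting the Site 1 equation from the Site 2 and Site 3 equations removes the quadratic terms:
333.8 x − 125.8 y = 2747.09
104.6 x + 101.4 y = -9912.63
Solving the 2×2 system: x ≈ -20.6, y ≈ -76.5 km.

(-20.6, -76.5)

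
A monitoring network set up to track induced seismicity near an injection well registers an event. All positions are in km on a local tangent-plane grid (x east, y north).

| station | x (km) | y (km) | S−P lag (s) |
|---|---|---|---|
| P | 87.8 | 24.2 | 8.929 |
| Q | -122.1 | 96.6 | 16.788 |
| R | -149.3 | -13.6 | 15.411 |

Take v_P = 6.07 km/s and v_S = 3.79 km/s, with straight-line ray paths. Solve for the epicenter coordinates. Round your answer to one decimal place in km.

Distance from S−P lag: d = Δt · v_P v_S / (v_P − v_S) = Δt · (6.07·3.79)/(6.07−3.79) ≈ 10.0900·Δt.
So d_P = 90.09, d_Q = 169.39, d_R = 155.50 km.
Circle about each station: (x − 87.8)² + (y − 24.2)² = 90.09²; (x + 122.1)² + (y − 96.6)² = 169.39²; (x + 149.3)² + (y + 13.6)² = 155.50².
Subtracting the P equation from the Q and R equations removes the quadratic terms:
-419.8 x + 144.8 y = -4631.27
-474.2 x − 75.6 y = -1883.07
Solving the 2×2 system: x ≈ 6.2, y ≈ -14.0 km.
Check against P (with the unrounded x, y): √((x − 87.8)²+(y − 24.2)²) = 90.10 ≈ 90.09 km. ✓

x ≈ 6.2 km, y ≈ -14.0 km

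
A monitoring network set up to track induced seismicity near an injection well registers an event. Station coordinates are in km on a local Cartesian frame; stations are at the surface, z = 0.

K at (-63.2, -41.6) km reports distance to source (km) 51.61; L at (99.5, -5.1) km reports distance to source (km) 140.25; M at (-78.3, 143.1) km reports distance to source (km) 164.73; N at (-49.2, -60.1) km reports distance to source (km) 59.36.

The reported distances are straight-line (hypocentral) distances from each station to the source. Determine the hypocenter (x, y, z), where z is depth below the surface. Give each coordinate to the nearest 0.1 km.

(-36.5, -12.7, 33.4)

Each station gives a sphere (x−x_i)² + (y−y_i)² + z² = d_i² (stations at z=0).
Subtracting the K sphere from L and M: z² cancels, leaving linear equations in x and y:
325.4 x + 73.0 y = -12805.01
-30.2 x + 369.4 y = -3588.68
Solving: x ≈ -36.503, y ≈ -12.699 km (keep extra digits for the depth step; rounded: -36.5, -12.7).
Then from the K sphere: z² = 51.61² − (x + 63.2)² − (y + 41.6)² with x = -36.503, y = -12.699, so z ≈ 33.401 ≈ 33.4 km.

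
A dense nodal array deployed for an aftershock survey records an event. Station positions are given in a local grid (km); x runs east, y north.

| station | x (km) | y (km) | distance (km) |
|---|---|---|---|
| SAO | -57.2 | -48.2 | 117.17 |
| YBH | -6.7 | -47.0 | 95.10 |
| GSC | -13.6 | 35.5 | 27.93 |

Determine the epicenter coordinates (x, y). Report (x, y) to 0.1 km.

Circle about each station: (x + 57.2)² + (y + 48.2)² = 117.17²; (x + 6.7)² + (y + 47.0)² = 95.10²; (x + 13.6)² + (y − 35.5)² = 27.93².
Subtracting pairs of circle equations eliminates x²+y² and gives linear equations (the radical axes):
101.0 x + 2.4 y = 1343.61
87.2 x + 167.4 y = 8798.85
Solving the 2×2 system: x ≈ 12.2, y ≈ 46.2 km.
Check against SAO (with the unrounded x, y): √((x + 57.2)²+(y + 48.2)²) = 117.17 ≈ 117.17 km. ✓

(12.2, 46.2)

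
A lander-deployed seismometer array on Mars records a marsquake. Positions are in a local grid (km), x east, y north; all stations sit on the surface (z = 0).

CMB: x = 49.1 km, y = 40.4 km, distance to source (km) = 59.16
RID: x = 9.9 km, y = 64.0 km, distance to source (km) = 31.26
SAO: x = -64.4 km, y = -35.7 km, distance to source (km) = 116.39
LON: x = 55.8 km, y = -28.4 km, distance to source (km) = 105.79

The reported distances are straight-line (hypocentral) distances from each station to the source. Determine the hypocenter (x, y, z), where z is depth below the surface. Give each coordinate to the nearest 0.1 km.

(0.1, 56.8, 28.8)

Each station gives a sphere (x−x_i)² + (y−y_i)² + z² = d_i² (stations at z=0).
Subtracting the CMB sphere from RID and SAO: z² cancels, leaving linear equations in x and y:
-78.4 x + 47.2 y = 2673.76
-227.0 x − 152.2 y = -8667.85
Solving: x ≈ 0.096, y ≈ 56.807 km (keep extra digits for the depth step; rounded: 0.1, 56.8).
Then from the CMB sphere: z² = 59.16² − (x − 49.1)² − (y − 40.4)² with x = 0.096, y = 56.807, so z ≈ 28.798 ≈ 28.8 km.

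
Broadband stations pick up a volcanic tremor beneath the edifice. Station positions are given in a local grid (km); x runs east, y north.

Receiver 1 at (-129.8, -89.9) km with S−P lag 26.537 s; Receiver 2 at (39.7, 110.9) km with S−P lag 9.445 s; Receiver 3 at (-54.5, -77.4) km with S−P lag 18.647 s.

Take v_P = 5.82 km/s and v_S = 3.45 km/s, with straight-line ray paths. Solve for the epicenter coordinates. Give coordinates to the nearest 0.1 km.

Distance from S−P lag: d = Δt · v_P v_S / (v_P − v_S) = Δt · (5.82·3.45)/(5.82−3.45) ≈ 8.4722·Δt.
So d_Receiver 1 = 224.83, d_Receiver 2 = 80.02, d_Receiver 3 = 157.98 km.
Circle about each station: (x + 129.8)² + (y + 89.9)² = 224.83²; (x − 39.7)² + (y − 110.9)² = 80.02²; (x + 54.5)² + (y + 77.4)² = 157.98².
Subtracting the Receiver 1 equation from the Receiver 2 and Receiver 3 equations removes the quadratic terms:
339.0 x + 401.6 y = 33090.18
150.6 x + 25.0 y = 9621.81
Solving the 2×2 system: x ≈ 58.4, y ≈ 33.1 km.

58.4 km east, 33.1 km north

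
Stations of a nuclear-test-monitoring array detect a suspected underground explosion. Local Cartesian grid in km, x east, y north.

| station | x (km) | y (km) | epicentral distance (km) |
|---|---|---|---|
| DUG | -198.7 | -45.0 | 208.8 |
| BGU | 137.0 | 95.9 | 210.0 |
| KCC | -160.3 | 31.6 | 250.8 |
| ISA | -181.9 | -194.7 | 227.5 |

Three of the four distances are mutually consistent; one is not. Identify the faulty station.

Solve using three stations at a time. Using DUG, BGU, ISA (subtract circle equations pairwise → linear system) gives (x, y) ≈ (8.6, -70.3).
Distances from that point to each station vs reported:
  DUG: calculated 208.8 vs reported 208.8 → residual 0.0 km
  BGU: calculated 210.0 vs reported 210.0 → residual 0.0 km
  KCC: calculated 197.2 vs reported 250.8 → residual 53.6 km
  ISA: calculated 227.5 vs reported 227.5 → residual 0.0 km
DUG, BGU, ISA are mutually consistent (residuals ≈ 0); KCC is off by 53.6 km.

KCC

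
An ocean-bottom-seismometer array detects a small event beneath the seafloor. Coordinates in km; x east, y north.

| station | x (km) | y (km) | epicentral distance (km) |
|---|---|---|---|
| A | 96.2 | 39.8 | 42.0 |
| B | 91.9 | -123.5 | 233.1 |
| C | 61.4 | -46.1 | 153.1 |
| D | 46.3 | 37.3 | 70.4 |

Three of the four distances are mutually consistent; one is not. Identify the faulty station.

Solve using three stations at a time. Using B, C, D (subtract circle equations pairwise → linear system) gives (x, y) ≈ (56.7, 106.9).
Distances from that point to each station vs reported:
  A: calculated 77.9 vs reported 42.0 → residual 35.9 km
  B: calculated 233.1 vs reported 233.1 → residual 0.0 km
  C: calculated 153.1 vs reported 153.1 → residual 0.0 km
  D: calculated 70.4 vs reported 70.4 → residual 0.0 km
B, C, D are mutually consistent (residuals ≈ 0); A is off by 35.9 km.

A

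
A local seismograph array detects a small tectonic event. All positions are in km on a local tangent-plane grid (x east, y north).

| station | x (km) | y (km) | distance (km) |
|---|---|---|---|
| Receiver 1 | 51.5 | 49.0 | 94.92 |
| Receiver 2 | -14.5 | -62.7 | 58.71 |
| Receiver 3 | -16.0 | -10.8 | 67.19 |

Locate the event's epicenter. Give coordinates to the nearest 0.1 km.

41.6 km east, -45.4 km north

Circle about each station: (x − 51.5)² + (y − 49.0)² = 94.92²; (x + 14.5)² + (y + 62.7)² = 58.71²; (x + 16.0)² + (y + 10.8)² = 67.19².
Subtracting pairs of circle equations eliminates x²+y² and gives linear equations (the radical axes):
-132.0 x − 223.4 y = 4651.23
-135.0 x − 119.6 y = -185.30
Solving the 2×2 system: x ≈ 41.6, y ≈ -45.4 km.
Check against Receiver 1 (with the unrounded x, y): √((x − 51.5)²+(y − 49.0)²) = 94.91 ≈ 94.92 km. ✓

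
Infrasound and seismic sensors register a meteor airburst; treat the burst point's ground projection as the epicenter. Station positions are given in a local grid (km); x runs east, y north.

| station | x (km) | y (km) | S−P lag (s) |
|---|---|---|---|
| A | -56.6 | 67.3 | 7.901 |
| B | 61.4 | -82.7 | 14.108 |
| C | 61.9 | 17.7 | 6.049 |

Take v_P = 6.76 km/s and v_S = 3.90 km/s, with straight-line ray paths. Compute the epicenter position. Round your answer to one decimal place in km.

9.4 km east, 36.5 km north

Distance from S−P lag: d = Δt · v_P v_S / (v_P − v_S) = Δt · (6.76·3.90)/(6.76−3.90) ≈ 9.2182·Δt.
So d_A = 72.83, d_B = 130.05, d_C = 55.76 km.
Circle about each station: (x + 56.6)² + (y − 67.3)² = 72.83²; (x − 61.4)² + (y + 82.7)² = 130.05²; (x − 61.9)² + (y − 17.7)² = 55.76².
Subtracting the A equation from the B and C equations removes the quadratic terms:
236.0 x − 300.0 y = -8732.39
237.0 x − 99.2 y = -1392.92
Solving the 2×2 system: x ≈ 9.4, y ≈ 36.5 km.
Check against A (with the unrounded x, y): √((x + 56.6)²+(y − 67.3)²) = 72.83 ≈ 72.83 km. ✓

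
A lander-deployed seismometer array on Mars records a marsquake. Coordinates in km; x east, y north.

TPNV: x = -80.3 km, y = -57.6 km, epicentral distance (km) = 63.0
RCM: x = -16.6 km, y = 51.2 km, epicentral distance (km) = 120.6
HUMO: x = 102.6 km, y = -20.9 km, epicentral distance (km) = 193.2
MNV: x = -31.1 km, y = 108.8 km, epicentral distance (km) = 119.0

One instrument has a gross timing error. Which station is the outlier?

Solve using three stations at a time. Using TPNV, HUMO, MNV (subtract circle equations pairwise → linear system) gives (x, y) ≈ (-88.9, 4.8).
Distances from that point to each station vs reported:
  TPNV: calculated 63.0 vs reported 63.0 → residual 0.0 km
  RCM: calculated 85.9 vs reported 120.6 → residual 34.7 km
  HUMO: calculated 193.2 vs reported 193.2 → residual 0.0 km
  MNV: calculated 119.0 vs reported 119.0 → residual 0.0 km
TPNV, HUMO, MNV are mutually consistent (residuals ≈ 0); RCM is off by 34.7 km.

RCM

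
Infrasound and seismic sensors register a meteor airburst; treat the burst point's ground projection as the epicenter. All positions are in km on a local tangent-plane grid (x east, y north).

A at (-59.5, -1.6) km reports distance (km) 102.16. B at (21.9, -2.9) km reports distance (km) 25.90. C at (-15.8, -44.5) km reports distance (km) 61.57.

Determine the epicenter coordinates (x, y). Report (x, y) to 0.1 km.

40.9 km east, -20.5 km north

Circle about each station: (x + 59.5)² + (y + 1.6)² = 102.16²; (x − 21.9)² + (y + 2.9)² = 25.90²; (x + 15.8)² + (y + 44.5)² = 61.57².
Subtracting pairs of circle equations eliminates x²+y² and gives linear equations (the radical axes):
162.8 x − 2.6 y = 6711.07
87.4 x − 85.8 y = 5332.88
Solving the 2×2 system: x ≈ 40.9, y ≈ -20.5 km.
Check against A (with the unrounded x, y): √((x + 59.5)²+(y + 1.6)²) = 102.16 ≈ 102.16 km. ✓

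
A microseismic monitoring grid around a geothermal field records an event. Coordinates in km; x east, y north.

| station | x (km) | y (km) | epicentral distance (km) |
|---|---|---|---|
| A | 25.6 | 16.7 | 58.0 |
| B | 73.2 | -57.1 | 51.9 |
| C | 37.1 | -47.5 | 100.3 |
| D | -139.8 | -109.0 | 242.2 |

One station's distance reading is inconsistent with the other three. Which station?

Solve using three stations at a time. Using A, B, D (subtract circle equations pairwise → linear system) gives (x, y) ≈ (79.2, -5.5).
Distances from that point to each station vs reported:
  A: calculated 58.0 vs reported 58.0 → residual 0.0 km
  B: calculated 51.9 vs reported 51.9 → residual 0.0 km
  C: calculated 59.4 vs reported 100.3 → residual 40.9 km
  D: calculated 242.2 vs reported 242.2 → residual 0.0 km
A, B, D are mutually consistent (residuals ≈ 0); C is off by 40.9 km.

C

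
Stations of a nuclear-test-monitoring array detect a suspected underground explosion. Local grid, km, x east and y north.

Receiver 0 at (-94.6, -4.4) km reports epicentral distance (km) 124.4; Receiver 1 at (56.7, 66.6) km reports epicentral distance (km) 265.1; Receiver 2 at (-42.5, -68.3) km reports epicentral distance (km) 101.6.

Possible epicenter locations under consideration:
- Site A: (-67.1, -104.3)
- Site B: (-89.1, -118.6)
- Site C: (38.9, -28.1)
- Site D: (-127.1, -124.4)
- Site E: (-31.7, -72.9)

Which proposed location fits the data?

Site D

For each candidate, compare |candidate − station| to the reported distance:
Site A: residuals Receiver 0 20.8, Receiver 1 54.1, Receiver 2 58.0 → max 58.0 km
Site B: residuals Receiver 0 10.1, Receiver 1 29.4, Receiver 2 33.0 → max 33.0 km
Site C: residuals Receiver 0 11.2, Receiver 1 168.7, Receiver 2 10.8 → max 168.7 km
Site D: residuals Receiver 0 0.1, Receiver 1 0.0, Receiver 2 0.1 → max 0.1 km
Site E: residuals Receiver 0 31.4, Receiver 1 99.9, Receiver 2 89.9 → max 99.9 km
Only Site D has all residuals ≈ 0.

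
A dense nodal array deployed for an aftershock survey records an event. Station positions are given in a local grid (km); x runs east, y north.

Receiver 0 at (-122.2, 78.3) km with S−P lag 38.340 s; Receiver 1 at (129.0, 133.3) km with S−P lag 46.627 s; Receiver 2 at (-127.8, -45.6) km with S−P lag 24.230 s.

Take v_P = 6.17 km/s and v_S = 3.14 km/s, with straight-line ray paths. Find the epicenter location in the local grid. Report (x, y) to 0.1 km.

x ≈ -1.2 km, y ≈ -134.9 km

Distance from S−P lag: d = Δt · v_P v_S / (v_P − v_S) = Δt · (6.17·3.14)/(6.17−3.14) ≈ 6.3940·Δt.
So d_Receiver 0 = 245.15, d_Receiver 1 = 298.13, d_Receiver 2 = 154.93 km.
Circle about each station: (x + 122.2)² + (y − 78.3)² = 245.15²; (x − 129.0)² + (y − 133.3)² = 298.13²; (x + 127.8)² + (y + 45.6)² = 154.93².
Subtracting the Receiver 0 equation from the Receiver 1 and Receiver 2 equations removes the quadratic terms:
502.4 x + 110.0 y = -15436.81
-11.2 x − 247.8 y = 33443.69
Solving the 2×2 system: x ≈ -1.2, y ≈ -134.9 km.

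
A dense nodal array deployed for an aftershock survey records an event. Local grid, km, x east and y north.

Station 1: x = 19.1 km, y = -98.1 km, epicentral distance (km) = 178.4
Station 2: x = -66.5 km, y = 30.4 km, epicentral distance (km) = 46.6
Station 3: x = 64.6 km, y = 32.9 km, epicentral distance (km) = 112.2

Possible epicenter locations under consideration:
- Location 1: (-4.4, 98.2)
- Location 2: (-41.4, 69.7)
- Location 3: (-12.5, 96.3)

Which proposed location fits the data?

For each candidate, compare |candidate − station| to the reported distance:
Location 1: residuals Station 1 19.3, Station 2 45.3, Station 3 17.2 → max 45.3 km
Location 2: residuals Station 1 0.0, Station 2 0.0, Station 3 0.0 → max 0.0 km
Location 3: residuals Station 1 18.6, Station 2 38.6, Station 3 12.4 → max 38.6 km
Only Location 2 has all residuals ≈ 0.

Location 2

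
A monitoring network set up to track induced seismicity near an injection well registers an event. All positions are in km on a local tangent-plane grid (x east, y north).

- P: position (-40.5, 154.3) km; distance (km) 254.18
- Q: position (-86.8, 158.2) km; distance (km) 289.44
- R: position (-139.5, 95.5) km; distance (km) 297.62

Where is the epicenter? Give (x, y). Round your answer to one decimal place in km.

Circle about each station: (x + 40.5)² + (y − 154.3)² = 254.18²; (x + 86.8)² + (y − 158.2)² = 289.44²; (x + 139.5)² + (y − 95.5)² = 297.62².
Subtracting the P equation from the Q and R equations removes the quadratic terms:
-92.6 x + 7.8 y = -12055.30
-198.0 x − 117.6 y = -20838.43
Solving the 2×2 system: x ≈ 127.1, y ≈ -36.8 km.

(127.1, -36.8)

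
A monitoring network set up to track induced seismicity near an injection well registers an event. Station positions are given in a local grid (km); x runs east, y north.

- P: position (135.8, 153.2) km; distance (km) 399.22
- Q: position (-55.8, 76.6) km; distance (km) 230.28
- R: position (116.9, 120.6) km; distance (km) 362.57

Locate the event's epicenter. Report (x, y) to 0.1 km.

-135.9 km east, -139.3 km north

Circle about each station: (x − 135.8)² + (y − 153.2)² = 399.22²; (x + 55.8)² + (y − 76.6)² = 230.28²; (x − 116.9)² + (y − 120.6)² = 362.57².
Subtracting pairs of circle equations eliminates x²+y² and gives linear equations (the radical axes):
-383.2 x − 153.2 y = 73417.05
-37.8 x − 65.2 y = 14217.69
Solving the 2×2 system: x ≈ -135.9, y ≈ -139.3 km.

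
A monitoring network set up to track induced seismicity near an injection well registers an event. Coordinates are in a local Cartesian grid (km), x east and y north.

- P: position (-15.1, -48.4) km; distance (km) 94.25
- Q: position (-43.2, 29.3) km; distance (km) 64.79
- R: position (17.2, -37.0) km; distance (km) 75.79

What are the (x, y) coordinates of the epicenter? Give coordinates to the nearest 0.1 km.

Circle about each station: (x + 15.1)² + (y + 48.4)² = 94.25²; (x + 43.2)² + (y − 29.3)² = 64.79²; (x − 17.2)² + (y + 37.0)² = 75.79².
Subtracting the P equation from the Q and R equations removes the quadratic terms:
-56.2 x + 155.4 y = 4839.48
64.6 x + 22.8 y = 2233.21
Solving the 2×2 system: x ≈ 20.9, y ≈ 38.7 km.

(20.9, 38.7)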